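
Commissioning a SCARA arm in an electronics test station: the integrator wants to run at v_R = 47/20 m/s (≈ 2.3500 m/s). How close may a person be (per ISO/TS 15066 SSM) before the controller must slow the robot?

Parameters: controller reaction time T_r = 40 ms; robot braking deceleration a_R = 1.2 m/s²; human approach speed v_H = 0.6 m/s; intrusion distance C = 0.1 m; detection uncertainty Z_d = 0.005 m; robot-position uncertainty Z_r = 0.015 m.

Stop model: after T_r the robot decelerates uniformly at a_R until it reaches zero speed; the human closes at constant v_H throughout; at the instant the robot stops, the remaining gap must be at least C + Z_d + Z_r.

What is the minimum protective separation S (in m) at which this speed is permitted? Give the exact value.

braking lasts T_s = (47/20)/(6/5) = 1.9583 s
robot in T_r: 2.3500·0.0400 = 0.0940 m
robot covers 2.3500·1.9583 − ½·1.2000·1.9583² = 2.3010 m while stopping
human over T_r+T_s: 0.6000·(0.0400+1.9583) = 1.1990 m
margins: 0.1000+0.0050+0.0150 = 0.1200 m
S_min ≈ 0.0940+2.3010+1.1990+0.1200  ⇒  S_min = 89137/24000 m

S_min = 89137/24000 m = 3.7140 m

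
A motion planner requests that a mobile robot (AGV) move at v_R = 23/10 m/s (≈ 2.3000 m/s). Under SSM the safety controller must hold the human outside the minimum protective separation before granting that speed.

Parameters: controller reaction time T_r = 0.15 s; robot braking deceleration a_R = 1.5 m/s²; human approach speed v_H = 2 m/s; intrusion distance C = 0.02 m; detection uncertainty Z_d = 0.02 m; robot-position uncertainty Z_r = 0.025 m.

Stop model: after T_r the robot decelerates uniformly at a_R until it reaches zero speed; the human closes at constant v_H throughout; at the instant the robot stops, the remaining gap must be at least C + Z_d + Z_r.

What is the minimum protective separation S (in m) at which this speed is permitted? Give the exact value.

T_s = v_R/a_R = (23/10)/(3/2) = 1.5333 s
reaction-phase robot travel = 2.3000·0.1500 = 0.3450 m
robot covers 2.3000·1.5333 − ½·1.5000·1.5333² = 1.7633 m while stopping
human closes 2.0000·1.6833 = 3.3667 m
C+Z_d+Z_r = 0.0200+0.0200+0.0250 = 0.0650 m
S_min ≈ 0.3450+1.7633+3.3667+0.0650  ⇒  S_min = 277/50 m

S_min = 277/50 m = 5.5400 m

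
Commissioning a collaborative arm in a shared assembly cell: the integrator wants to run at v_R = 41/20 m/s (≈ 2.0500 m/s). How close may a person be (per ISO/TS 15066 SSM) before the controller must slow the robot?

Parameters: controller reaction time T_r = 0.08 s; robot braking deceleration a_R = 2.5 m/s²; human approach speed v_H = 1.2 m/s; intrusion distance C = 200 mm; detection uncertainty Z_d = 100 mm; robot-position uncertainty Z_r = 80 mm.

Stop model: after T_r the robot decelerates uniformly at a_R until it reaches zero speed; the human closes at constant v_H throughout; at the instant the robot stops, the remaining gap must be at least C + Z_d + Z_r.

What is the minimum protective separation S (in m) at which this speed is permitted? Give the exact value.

braking lasts T_s = (41/20)/(5/2) = 0.8200 s
robot in T_r: 2.0500·0.0800 = 0.1640 m
robot covers 2.0500·0.8200 − ½·2.5000·0.8200² = 0.8405 m while stopping
human over T_r+T_s: 1.2000·(0.0800+0.8200) = 1.0800 m
C+Z_d+Z_r = 0.2000+0.1000+0.0800 = 0.3800 m
S_min ≈ 0.1640+0.8405+1.0800+0.3800  ⇒  S_min = 4929/2000 m

S_min = 4929/2000 m = 2.4645 m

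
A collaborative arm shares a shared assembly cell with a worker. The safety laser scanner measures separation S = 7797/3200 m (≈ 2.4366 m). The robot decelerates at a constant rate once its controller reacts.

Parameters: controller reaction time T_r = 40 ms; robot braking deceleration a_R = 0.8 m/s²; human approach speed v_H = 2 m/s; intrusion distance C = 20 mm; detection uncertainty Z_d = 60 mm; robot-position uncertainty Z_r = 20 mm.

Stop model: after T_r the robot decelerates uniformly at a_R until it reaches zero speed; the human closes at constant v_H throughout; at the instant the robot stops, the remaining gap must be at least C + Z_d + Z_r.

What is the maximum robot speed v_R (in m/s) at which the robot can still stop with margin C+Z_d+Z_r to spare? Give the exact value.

v_R_max = 3/4 m/s = 0.7500 m/s

quadratic (5/8)·v² + (127/50)·v + (-7221/3200) = 0
  disc = (127/50)² − 4·(5/8)·(-7221/3200) = 1934881/160000 ; √disc = 1391/400
  v_R = (−(127/50) + 1391/400) / (2·(5/8)) = 3/4 m/s
check:
braking lasts T_s = (3/4)/(4/5) = 0.9375 s
reaction-phase robot travel = 0.7500·0.0400 = 0.0300 m
robot under decel: 0.7500²/(2·0.8000) = 0.3516 m
person approaches 2.0000·(0.0400+0.9375) = 1.9550 m
residual clearance needed = 0.0200+0.0600+0.0200 = 0.1000 m
sum ≈ 0.0300+0.3516+1.9550+0.1000 ≈ 2.4366 m = S ✓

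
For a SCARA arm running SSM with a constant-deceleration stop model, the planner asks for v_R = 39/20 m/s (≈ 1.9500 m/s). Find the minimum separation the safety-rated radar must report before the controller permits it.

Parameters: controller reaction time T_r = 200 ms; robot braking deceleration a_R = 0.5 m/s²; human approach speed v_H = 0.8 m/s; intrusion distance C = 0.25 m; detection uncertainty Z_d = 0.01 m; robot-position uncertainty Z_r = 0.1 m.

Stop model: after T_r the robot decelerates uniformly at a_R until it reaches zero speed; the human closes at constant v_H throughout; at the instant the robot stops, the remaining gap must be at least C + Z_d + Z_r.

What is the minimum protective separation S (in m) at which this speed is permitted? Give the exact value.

S_min = 3133/400 m = 7.8325 m

stop time T_s = (39/20)/(1/2) = 3.9000 s
reaction-phase robot travel = 1.9500·0.2000 = 0.3900 m
robot under decel: 1.9500²/(2·0.5000) = 3.8025 m
human closes 0.8000·4.1000 = 3.2800 m
residual clearance needed = 0.2500+0.0100+0.1000 = 0.3600 m
S_min ≈ 0.3900+3.8025+3.2800+0.3600  ⇒  S_min = 3133/400 m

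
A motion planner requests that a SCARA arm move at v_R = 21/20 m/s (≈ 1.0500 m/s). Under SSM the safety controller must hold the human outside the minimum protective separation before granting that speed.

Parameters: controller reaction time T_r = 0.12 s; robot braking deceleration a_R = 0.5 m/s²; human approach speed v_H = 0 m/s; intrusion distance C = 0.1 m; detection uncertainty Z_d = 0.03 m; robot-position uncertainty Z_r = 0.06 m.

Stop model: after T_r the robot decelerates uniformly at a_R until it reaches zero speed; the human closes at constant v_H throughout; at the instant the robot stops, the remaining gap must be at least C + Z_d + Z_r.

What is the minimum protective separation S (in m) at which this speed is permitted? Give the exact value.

braking lasts T_s = (21/20)/(1/2) = 2.1000 s
reaction-phase robot travel = 1.0500·0.1200 = 0.1260 m
robot covers 1.0500·2.1000 − ½·0.5000·2.1000² = 1.1025 m while stopping
person approaches 0.0000·(0.1200+2.1000) = 0.0000 m
C+Z_d+Z_r = 0.1000+0.0300+0.0600 = 0.1900 m
S_min ≈ 0.1260+1.1025+0.0000+0.1900  ⇒  S_min = 2837/2000 m

S_min = 2837/2000 m = 1.4185 m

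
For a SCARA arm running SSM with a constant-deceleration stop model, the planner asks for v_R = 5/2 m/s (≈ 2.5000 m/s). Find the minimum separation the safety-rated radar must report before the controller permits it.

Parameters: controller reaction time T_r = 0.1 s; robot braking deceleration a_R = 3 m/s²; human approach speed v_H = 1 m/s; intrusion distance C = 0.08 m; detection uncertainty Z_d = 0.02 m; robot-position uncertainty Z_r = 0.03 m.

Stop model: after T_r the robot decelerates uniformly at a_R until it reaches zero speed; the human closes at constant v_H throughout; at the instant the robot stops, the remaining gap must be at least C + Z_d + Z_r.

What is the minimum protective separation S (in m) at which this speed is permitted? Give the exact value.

stop time T_s = (5/2)/3 = 0.8333 s
robot in T_r: 2.5000·0.1000 = 0.2500 m
robot covers 2.5000·0.8333 − ½·3.0000·0.8333² = 1.0417 m while stopping
human closes 1.0000·0.9333 = 0.9333 m
residual clearance needed = 0.0800+0.0200+0.0300 = 0.1300 m
S_min ≈ 0.2500+1.0417+0.9333+0.1300  ⇒  S_min = 471/200 m

S_min = 471/200 m = 2.3550 m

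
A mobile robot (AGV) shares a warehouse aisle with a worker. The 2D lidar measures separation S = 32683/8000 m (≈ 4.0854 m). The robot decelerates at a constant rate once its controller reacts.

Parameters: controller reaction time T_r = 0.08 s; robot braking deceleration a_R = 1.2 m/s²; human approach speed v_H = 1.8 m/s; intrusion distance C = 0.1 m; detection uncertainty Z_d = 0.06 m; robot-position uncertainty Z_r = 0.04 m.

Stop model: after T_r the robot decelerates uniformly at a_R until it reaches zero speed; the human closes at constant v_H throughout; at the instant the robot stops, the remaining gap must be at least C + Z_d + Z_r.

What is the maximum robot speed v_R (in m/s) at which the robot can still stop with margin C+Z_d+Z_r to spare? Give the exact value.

v_R_max = 33/20 m/s = 1.6500 m/s

collect terms ⇒ (5/12)·v_R² + (79/50)·v_R + (-29931/8000) = 0
  disc = (79/50)² − 4·(5/12)·(-29931/8000) = 349281/40000 ; √disc = 591/200
  v_R = (−(79/50) + 591/200) / (2·(5/12)) = 33/20 m/s
check:
braking lasts T_s = (33/20)/(6/5) = 1.3750 s
robot covers v_R·T_r = 1.6500·0.0800 = 0.1320 m before braking
robot under decel: 1.6500²/(2·1.2000) = 1.1344 m
human closes 1.8000·1.4550 = 2.6190 m
margins: 0.1000+0.0600+0.0400 = 0.2000 m
sum ≈ 0.1320+1.1344+2.6190+0.2000 ≈ 4.0854 m = S ✓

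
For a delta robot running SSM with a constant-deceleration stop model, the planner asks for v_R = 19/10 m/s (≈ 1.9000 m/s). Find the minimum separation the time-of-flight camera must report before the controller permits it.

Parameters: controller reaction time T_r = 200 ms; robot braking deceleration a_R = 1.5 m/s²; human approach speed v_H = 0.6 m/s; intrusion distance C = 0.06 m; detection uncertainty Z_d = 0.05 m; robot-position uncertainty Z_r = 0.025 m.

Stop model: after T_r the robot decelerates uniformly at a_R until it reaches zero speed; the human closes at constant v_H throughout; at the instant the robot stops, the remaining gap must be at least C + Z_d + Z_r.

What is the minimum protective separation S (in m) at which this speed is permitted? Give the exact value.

S_min = 1559/600 m = 2.5983 m

T_s = v_R/a_R = (19/10)/(3/2) = 1.2667 s
robot in T_r: 1.9000·0.2000 = 0.3800 m
robot covers 1.9000·1.2667 − ½·1.5000·1.2667² = 1.2033 m while stopping
human closes 0.6000·1.4667 = 0.8800 m
residual clearance needed = 0.0600+0.0500+0.0250 = 0.1350 m
S_min ≈ 0.3800+1.2033+0.8800+0.1350  ⇒  S_min = 1559/600 m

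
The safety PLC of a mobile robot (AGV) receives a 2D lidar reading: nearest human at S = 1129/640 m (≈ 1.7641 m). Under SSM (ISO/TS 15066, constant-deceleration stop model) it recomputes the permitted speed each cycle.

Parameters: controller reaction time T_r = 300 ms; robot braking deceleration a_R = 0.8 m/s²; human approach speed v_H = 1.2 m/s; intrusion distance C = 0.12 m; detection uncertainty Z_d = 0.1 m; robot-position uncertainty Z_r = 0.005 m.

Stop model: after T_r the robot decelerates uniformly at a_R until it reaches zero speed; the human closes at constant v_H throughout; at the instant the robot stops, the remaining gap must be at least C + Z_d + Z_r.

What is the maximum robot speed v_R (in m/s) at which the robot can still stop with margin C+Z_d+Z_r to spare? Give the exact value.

v_R_max = 11/20 m/s = 0.5500 m/s

collect terms ⇒ (5/8)·v_R² + (9/5)·v_R + (-3773/3200) = 0
  disc = (9/5)² − 4·(5/8)·(-3773/3200) = 39601/6400 ; √disc = 199/80
  v_R = (−(9/5) + 199/80) / (2·(5/8)) = 11/20 m/s
check:
T_s = v_R/a_R = (11/20)/(4/5) = 0.6875 s
robot covers v_R·T_r = 0.5500·0.3000 = 0.1650 m before braking
braking distance = 0.5500²/(2·0.8000) = 0.1891 m
human over T_r+T_s: 1.2000·(0.3000+0.6875) = 1.1850 m
residual clearance needed = 0.1200+0.1000+0.0050 = 0.2250 m
sum ≈ 0.1650+0.1891+1.1850+0.2250 ≈ 1.7641 m = S ✓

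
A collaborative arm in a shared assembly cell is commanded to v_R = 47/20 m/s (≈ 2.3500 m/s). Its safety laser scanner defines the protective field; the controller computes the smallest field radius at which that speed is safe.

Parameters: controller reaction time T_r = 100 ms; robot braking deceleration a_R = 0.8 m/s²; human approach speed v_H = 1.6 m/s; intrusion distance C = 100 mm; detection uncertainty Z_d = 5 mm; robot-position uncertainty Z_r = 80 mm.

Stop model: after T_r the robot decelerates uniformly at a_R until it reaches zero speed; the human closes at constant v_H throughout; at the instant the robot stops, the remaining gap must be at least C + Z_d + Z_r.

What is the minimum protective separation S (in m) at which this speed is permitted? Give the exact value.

T_s = v_R/a_R = (47/20)/(4/5) = 2.9375 s
reaction-phase robot travel = 2.3500·0.1000 = 0.2350 m
robot covers 2.3500·2.9375 − ½·0.8000·2.9375² = 3.4516 m while stopping
human closes 1.6000·3.0375 = 4.8600 m
margins: 0.1000+0.0050+0.0800 = 0.1850 m
S_min ≈ 0.2350+3.4516+4.8600+0.1850  ⇒  S_min = 27941/3200 m

S_min = 27941/3200 m = 8.7316 m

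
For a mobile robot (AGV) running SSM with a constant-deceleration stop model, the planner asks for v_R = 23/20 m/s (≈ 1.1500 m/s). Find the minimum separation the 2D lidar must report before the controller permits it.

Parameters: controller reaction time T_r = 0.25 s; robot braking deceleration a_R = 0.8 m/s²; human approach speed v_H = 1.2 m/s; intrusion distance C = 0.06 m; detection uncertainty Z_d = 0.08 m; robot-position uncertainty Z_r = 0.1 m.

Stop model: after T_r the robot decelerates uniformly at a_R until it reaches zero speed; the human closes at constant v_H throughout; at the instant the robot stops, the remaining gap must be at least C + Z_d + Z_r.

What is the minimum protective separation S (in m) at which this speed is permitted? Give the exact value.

S_min = 10813/3200 m = 3.3791 m

stop time T_s = (23/20)/(4/5) = 1.4375 s
robot covers v_R·T_r = 1.1500·0.2500 = 0.2875 m before braking
robot covers 1.1500·1.4375 − ½·0.8000·1.4375² = 0.8266 m while stopping
human over T_r+T_s: 1.2000·(0.2500+1.4375) = 2.0250 m
C+Z_d+Z_r = 0.0600+0.0800+0.1000 = 0.2400 m
S_min ≈ 0.2875+0.8266+2.0250+0.2400  ⇒  S_min = 10813/3200 m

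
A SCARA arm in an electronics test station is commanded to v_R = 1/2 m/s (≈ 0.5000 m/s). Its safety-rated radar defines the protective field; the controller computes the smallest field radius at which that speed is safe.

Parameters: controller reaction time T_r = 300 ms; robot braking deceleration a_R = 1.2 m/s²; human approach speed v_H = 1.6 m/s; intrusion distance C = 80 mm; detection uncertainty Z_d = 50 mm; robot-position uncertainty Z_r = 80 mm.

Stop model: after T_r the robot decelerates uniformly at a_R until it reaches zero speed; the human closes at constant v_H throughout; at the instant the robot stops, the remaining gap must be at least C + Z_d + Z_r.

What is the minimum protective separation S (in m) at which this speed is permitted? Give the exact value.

S_min = 1933/1200 m = 1.6108 m

stop time T_s = (1/2)/(6/5) = 0.4167 s
reaction-phase robot travel = 0.5000·0.3000 = 0.1500 m
robot covers 0.5000·0.4167 − ½·1.2000·0.4167² = 0.1042 m while stopping
human closes 1.6000·0.7167 = 1.1467 m
residual clearance needed = 0.0800+0.0500+0.0800 = 0.2100 m
S_min ≈ 0.1500+0.1042+1.1467+0.2100  ⇒  S_min = 1933/1200 m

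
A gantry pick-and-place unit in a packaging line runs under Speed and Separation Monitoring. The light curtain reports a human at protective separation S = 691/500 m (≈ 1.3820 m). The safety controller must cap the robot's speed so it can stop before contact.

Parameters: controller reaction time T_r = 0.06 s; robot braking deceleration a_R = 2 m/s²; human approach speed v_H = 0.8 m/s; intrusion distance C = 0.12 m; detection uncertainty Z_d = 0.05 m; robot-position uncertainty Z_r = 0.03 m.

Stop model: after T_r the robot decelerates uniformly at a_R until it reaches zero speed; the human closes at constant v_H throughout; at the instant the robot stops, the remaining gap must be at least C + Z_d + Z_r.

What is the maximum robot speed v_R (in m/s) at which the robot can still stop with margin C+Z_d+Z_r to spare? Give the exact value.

quadratic (1/4)·v² + (23/50)·v + (-567/500) = 0
  disc = (23/50)² − 4·(1/4)·(-567/500) = 841/625 ; √disc = 29/25
  v_R = (−(23/50) + 29/25) / (2·(1/4)) = 7/5 m/s
check:
braking lasts T_s = (7/5)/2 = 0.7000 s
robot covers v_R·T_r = 1.4000·0.0600 = 0.0840 m before braking
robot under decel: 1.4000²/(2·2.0000) = 0.4900 m
person approaches 0.8000·(0.0600+0.7000) = 0.6080 m
C+Z_d+Z_r = 0.1200+0.0500+0.0300 = 0.2000 m
sum ≈ 0.0840+0.4900+0.6080+0.2000 ≈ 1.3820 m = S ✓

v_R_max = 7/5 m/s = 1.4000 m/s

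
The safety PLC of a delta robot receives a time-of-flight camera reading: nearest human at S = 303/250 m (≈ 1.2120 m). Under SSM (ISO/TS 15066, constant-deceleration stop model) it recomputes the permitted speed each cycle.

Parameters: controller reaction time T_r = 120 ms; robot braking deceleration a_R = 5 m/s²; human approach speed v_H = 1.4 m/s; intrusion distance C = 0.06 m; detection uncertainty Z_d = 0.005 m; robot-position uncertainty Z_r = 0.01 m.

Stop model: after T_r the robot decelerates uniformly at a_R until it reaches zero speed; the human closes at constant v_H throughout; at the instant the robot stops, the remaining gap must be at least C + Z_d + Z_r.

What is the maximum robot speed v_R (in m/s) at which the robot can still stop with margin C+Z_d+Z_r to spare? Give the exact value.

v_R_max = 17/10 m/s = 1.7000 m/s

at the boundary: (1/10)·v² + (2/5)·v + (-969/1000) = 0
  disc = (2/5)² − 4·(1/10)·(-969/1000) = 1369/2500 ; √disc = 37/50
  v_R = (−(2/5) + 37/50) / (2·(1/10)) = 17/10 m/s
check:
T_s = v_R/a_R = (17/10)/5 = 0.3400 s
robot in T_r: 1.7000·0.1200 = 0.2040 m
braking distance = 1.7000²/(2·5.0000) = 0.2890 m
human closes 1.4000·0.4600 = 0.6440 m
C+Z_d+Z_r = 0.0600+0.0050+0.0100 = 0.0750 m
sum ≈ 0.2040+0.2890+0.6440+0.0750 ≈ 1.2120 m = S ✓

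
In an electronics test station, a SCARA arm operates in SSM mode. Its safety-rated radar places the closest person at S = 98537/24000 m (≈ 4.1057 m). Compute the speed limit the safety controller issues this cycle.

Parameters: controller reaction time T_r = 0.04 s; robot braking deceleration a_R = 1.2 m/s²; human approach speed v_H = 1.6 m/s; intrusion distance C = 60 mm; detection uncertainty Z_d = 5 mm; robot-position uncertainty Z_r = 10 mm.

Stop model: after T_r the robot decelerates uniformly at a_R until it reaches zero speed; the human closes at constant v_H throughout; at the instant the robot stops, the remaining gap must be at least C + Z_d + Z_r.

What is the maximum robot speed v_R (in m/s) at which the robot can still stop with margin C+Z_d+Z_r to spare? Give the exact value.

quadratic (5/12)·v² + (103/75)·v + (-95201/24000) = 0
  disc = (103/75)² − 4·(5/12)·(-95201/24000) = 339889/40000 ; √disc = 583/200
  v_R = (−(103/75) + 583/200) / (2·(5/12)) = 37/20 m/s
check:
braking lasts T_s = (37/20)/(6/5) = 1.5417 s
robot covers v_R·T_r = 1.8500·0.0400 = 0.0740 m before braking
braking distance = 1.8500²/(2·1.2000) = 1.4260 m
person approaches 1.6000·(0.0400+1.5417) = 2.5307 m
margins: 0.0600+0.0050+0.0100 = 0.0750 m
sum ≈ 0.0740+1.4260+2.5307+0.0750 ≈ 4.1057 m = S ✓

v_R_max = 37/20 m/s = 1.8500 m/s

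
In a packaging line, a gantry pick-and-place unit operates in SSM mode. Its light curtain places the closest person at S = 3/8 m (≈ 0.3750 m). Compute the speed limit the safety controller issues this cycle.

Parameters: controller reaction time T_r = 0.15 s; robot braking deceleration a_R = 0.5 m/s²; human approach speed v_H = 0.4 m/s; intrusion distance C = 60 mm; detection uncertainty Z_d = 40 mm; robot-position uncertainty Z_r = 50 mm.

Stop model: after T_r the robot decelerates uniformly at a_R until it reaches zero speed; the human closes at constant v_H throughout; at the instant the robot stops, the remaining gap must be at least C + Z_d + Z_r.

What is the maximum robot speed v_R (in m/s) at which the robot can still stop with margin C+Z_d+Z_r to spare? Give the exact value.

quadratic (1)·v² + (19/20)·v + (-33/200) = 0
  disc = (19/20)² − 4·(1)·(-33/200) = 25/16 ; √disc = 5/4
  v_R = (−(19/20) + 5/4) / (2·(1)) = 3/20 m/s
check:
braking lasts T_s = (3/20)/(1/2) = 0.3000 s
robot in T_r: 0.1500·0.1500 = 0.0225 m
robot under decel: 0.1500²/(2·0.5000) = 0.0225 m
human closes 0.4000·0.4500 = 0.1800 m
C+Z_d+Z_r = 0.0600+0.0400+0.0500 = 0.1500 m
sum ≈ 0.0225+0.0225+0.1800+0.1500 ≈ 0.3750 m = S ✓

v_R_max = 3/20 m/s = 0.1500 m/s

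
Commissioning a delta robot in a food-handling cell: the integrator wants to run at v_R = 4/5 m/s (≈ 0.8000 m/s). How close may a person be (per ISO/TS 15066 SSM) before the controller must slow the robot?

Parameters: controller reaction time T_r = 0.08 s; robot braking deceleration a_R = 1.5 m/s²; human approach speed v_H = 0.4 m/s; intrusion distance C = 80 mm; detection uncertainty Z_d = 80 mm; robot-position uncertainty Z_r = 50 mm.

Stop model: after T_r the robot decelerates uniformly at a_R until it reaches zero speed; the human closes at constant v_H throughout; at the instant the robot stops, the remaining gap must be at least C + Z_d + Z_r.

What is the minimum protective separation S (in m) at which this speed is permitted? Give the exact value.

stop time T_s = (4/5)/(3/2) = 0.5333 s
robot in T_r: 0.8000·0.0800 = 0.0640 m
robot covers 0.8000·0.5333 − ½·1.5000·0.5333² = 0.2133 m while stopping
human closes 0.4000·0.6133 = 0.2453 m
residual clearance needed = 0.0800+0.0800+0.0500 = 0.2100 m
S_min ≈ 0.0640+0.2133+0.2453+0.2100  ⇒  S_min = 1099/1500 m

S_min = 1099/1500 m = 0.7327 m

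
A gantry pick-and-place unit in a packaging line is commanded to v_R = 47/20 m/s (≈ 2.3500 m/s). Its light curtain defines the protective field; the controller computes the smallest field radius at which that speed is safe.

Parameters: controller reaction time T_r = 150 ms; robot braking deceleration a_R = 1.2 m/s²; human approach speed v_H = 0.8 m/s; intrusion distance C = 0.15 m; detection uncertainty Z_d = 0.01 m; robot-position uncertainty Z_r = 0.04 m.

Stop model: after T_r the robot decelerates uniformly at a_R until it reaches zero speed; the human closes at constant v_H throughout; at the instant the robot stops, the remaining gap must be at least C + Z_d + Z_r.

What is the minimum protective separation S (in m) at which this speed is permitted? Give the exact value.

stop time T_s = (47/20)/(6/5) = 1.9583 s
reaction-phase robot travel = 2.3500·0.1500 = 0.3525 m
braking distance = 2.3500²/(2·1.2000) = 2.3010 m
human over T_r+T_s: 0.8000·(0.1500+1.9583) = 1.6867 m
residual clearance needed = 0.1500+0.0100+0.0400 = 0.2000 m
S_min ≈ 0.3525+2.3010+1.6867+0.2000  ⇒  S_min = 21793/4800 m

S_min = 21793/4800 m = 4.5402 m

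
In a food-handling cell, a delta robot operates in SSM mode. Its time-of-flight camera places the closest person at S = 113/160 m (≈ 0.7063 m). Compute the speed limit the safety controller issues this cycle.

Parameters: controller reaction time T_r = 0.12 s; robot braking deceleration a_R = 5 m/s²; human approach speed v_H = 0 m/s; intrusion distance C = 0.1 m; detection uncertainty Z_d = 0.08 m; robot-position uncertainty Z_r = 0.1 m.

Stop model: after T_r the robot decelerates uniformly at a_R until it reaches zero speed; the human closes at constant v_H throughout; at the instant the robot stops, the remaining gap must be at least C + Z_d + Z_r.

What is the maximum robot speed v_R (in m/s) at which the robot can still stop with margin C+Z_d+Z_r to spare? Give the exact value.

at the boundary: (1/10)·v² + (3/25)·v + (-341/800) = 0
  disc = (3/25)² − 4·(1/10)·(-341/800) = 1849/10000 ; √disc = 43/100
  v_R = (−(3/25) + 43/100) / (2·(1/10)) = 31/20 m/s
check:
braking lasts T_s = (31/20)/5 = 0.3100 s
reaction-phase robot travel = 1.5500·0.1200 = 0.1860 m
robot under decel: 1.5500²/(2·5.0000) = 0.2402 m
human over T_r+T_s: 0.0000·(0.1200+0.3100) = 0.0000 m
margins: 0.1000+0.0800+0.1000 = 0.2800 m
sum ≈ 0.1860+0.2402+0.0000+0.2800 ≈ 0.7063 m = S ✓

v_R_max = 31/20 m/s = 1.5500 m/s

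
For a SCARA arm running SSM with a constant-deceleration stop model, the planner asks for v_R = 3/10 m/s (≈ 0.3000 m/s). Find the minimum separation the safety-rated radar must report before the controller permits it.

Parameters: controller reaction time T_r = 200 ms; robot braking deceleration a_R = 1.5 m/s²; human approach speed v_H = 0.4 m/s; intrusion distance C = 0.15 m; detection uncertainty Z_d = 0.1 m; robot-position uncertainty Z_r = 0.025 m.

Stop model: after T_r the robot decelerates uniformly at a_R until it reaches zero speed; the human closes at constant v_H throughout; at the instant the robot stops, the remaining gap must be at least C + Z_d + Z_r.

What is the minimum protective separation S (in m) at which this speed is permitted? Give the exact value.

braking lasts T_s = (3/10)/(3/2) = 0.2000 s
robot in T_r: 0.3000·0.2000 = 0.0600 m
braking distance = 0.3000²/(2·1.5000) = 0.0300 m
person approaches 0.4000·(0.2000+0.2000) = 0.1600 m
residual clearance needed = 0.1500+0.1000+0.0250 = 0.2750 m
S_min ≈ 0.0600+0.0300+0.1600+0.2750  ⇒  S_min = 21/40 m

S_min = 21/40 m = 0.5250 m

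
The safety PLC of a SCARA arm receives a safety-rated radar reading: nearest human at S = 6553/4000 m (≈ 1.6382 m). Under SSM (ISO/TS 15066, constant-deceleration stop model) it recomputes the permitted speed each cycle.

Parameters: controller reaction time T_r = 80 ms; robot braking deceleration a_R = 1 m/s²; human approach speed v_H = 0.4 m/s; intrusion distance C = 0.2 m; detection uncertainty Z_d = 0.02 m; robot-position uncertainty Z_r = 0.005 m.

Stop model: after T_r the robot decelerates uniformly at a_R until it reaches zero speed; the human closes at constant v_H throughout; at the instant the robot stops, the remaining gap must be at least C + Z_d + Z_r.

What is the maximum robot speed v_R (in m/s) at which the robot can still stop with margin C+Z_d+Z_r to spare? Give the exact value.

v_R_max = 5/4 m/s = 1.2500 m/s

at the boundary: (1/2)·v² + (12/25)·v + (-221/160) = 0
  disc = (12/25)² − 4·(1/2)·(-221/160) = 29929/10000 ; √disc = 173/100
  v_R = (−(12/25) + 173/100) / (2·(1/2)) = 5/4 m/s
check:
T_s = v_R/a_R = (5/4)/1 = 1.2500 s
robot in T_r: 1.2500·0.0800 = 0.1000 m
robot covers 1.2500·1.2500 − ½·1.0000·1.2500² = 0.7812 m while stopping
person approaches 0.4000·(0.0800+1.2500) = 0.5320 m
C+Z_d+Z_r = 0.2000+0.0200+0.0050 = 0.2250 m
sum ≈ 0.1000+0.7812+0.5320+0.2250 ≈ 1.6382 m = S ✓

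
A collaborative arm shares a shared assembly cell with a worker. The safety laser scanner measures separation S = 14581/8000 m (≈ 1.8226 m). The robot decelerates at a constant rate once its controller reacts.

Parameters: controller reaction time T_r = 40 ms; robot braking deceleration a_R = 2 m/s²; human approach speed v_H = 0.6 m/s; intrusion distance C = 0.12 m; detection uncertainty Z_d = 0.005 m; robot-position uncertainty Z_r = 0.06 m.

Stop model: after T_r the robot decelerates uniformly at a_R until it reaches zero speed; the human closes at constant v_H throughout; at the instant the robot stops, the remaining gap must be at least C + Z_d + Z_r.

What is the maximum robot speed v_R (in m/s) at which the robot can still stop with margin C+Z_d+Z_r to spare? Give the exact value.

collect terms ⇒ (1/4)·v_R² + (17/50)·v_R + (-12909/8000) = 0
  disc = (17/50)² − 4·(1/4)·(-12909/8000) = 69169/40000 ; √disc = 263/200
  v_R = (−(17/50) + 263/200) / (2·(1/4)) = 39/20 m/s
check:
braking lasts T_s = (39/20)/2 = 0.9750 s
robot covers v_R·T_r = 1.9500·0.0400 = 0.0780 m before braking
robot covers 1.9500·0.9750 − ½·2.0000·0.9750² = 0.9506 m while stopping
human closes 0.6000·1.0150 = 0.6090 m
C+Z_d+Z_r = 0.1200+0.0050+0.0600 = 0.1850 m
sum ≈ 0.0780+0.9506+0.6090+0.1850 ≈ 1.8226 m = S ✓

v_R_max = 39/20 m/s = 1.9500 m/s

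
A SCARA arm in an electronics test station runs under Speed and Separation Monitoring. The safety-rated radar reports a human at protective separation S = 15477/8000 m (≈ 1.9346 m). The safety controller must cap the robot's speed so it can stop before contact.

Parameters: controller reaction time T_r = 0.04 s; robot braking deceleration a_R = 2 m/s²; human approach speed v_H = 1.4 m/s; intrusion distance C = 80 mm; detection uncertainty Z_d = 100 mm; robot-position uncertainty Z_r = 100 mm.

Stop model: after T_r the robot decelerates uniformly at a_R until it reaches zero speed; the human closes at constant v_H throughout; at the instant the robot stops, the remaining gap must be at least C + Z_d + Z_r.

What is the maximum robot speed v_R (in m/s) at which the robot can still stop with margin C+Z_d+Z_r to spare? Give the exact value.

at the boundary: (1/4)·v² + (37/50)·v + (-12789/8000) = 0
  disc = (37/50)² − 4·(1/4)·(-12789/8000) = 85849/40000 ; √disc = 293/200
  v_R = (−(37/50) + 293/200) / (2·(1/4)) = 29/20 m/s
check:
T_s = v_R/a_R = (29/20)/2 = 0.7250 s
robot in T_r: 1.4500·0.0400 = 0.0580 m
robot under decel: 1.4500²/(2·2.0000) = 0.5256 m
person approaches 1.4000·(0.0400+0.7250) = 1.0710 m
margins: 0.0800+0.1000+0.1000 = 0.2800 m
sum ≈ 0.0580+0.5256+1.0710+0.2800 ≈ 1.9346 m = S ✓

v_R_max = 29/20 m/s = 1.4500 m/s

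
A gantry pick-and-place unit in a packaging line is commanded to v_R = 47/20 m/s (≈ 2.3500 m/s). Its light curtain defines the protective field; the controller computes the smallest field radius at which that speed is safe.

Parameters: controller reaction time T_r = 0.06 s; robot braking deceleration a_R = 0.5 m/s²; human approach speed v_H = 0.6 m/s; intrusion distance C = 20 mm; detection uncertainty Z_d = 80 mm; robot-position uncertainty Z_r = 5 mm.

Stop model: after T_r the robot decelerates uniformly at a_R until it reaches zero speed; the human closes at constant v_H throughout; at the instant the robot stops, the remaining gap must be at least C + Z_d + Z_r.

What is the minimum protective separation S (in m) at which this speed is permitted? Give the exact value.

braking lasts T_s = (47/20)/(1/2) = 4.7000 s
robot covers v_R·T_r = 2.3500·0.0600 = 0.1410 m before braking
robot under decel: 2.3500²/(2·0.5000) = 5.5225 m
human closes 0.6000·4.7600 = 2.8560 m
margins: 0.0200+0.0800+0.0050 = 0.1050 m
S_min ≈ 0.1410+5.5225+2.8560+0.1050  ⇒  S_min = 17249/2000 m

S_min = 17249/2000 m = 8.6245 m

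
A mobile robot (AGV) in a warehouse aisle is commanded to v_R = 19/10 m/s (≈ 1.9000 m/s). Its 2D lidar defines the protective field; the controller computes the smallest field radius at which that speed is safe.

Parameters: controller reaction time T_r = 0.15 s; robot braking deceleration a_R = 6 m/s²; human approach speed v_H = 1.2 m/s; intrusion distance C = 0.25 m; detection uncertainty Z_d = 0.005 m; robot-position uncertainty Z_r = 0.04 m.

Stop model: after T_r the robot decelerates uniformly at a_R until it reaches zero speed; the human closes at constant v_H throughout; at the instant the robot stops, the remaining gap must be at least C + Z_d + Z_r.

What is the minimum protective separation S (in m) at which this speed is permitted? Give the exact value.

S_min = 1729/1200 m = 1.4408 m

stop time T_s = (19/10)/6 = 0.3167 s
robot covers v_R·T_r = 1.9000·0.1500 = 0.2850 m before braking
robot under decel: 1.9000²/(2·6.0000) = 0.3008 m
person approaches 1.2000·(0.1500+0.3167) = 0.5600 m
residual clearance needed = 0.2500+0.0050+0.0400 = 0.2950 m
S_min ≈ 0.2850+0.3008+0.5600+0.2950  ⇒  S_min = 1729/1200 m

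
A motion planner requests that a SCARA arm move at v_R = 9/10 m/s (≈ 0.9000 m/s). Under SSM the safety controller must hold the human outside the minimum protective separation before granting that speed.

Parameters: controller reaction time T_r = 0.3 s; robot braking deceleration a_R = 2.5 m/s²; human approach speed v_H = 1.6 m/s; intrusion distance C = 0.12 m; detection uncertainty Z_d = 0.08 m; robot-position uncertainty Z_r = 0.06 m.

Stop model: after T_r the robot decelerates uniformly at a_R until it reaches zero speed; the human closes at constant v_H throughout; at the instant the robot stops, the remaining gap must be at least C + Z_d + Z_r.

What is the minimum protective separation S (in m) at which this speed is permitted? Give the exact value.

T_s = v_R/a_R = (9/10)/(5/2) = 0.3600 s
reaction-phase robot travel = 0.9000·0.3000 = 0.2700 m
braking distance = 0.9000²/(2·2.5000) = 0.1620 m
human closes 1.6000·0.6600 = 1.0560 m
residual clearance needed = 0.1200+0.0800+0.0600 = 0.2600 m
S_min ≈ 0.2700+0.1620+1.0560+0.2600  ⇒  S_min = 437/250 m

S_min = 437/250 m = 1.7480 m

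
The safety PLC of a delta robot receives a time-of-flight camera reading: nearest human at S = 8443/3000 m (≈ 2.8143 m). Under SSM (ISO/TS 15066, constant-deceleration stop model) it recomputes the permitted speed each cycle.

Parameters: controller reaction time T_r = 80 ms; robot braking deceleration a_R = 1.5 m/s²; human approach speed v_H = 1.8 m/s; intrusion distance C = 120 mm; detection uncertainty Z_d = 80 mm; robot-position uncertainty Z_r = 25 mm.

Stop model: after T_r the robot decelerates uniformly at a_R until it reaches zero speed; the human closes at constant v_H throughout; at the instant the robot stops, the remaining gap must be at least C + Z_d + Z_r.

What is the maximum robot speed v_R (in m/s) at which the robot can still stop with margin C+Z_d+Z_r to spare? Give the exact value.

v_R_max = 7/5 m/s = 1.4000 m/s

at the boundary: (1/3)·v² + (32/25)·v + (-917/375) = 0
  disc = (32/25)² − 4·(1/3)·(-917/375) = 27556/5625 ; √disc = 166/75
  v_R = (−(32/25) + 166/75) / (2·(1/3)) = 7/5 m/s
check:
braking lasts T_s = (7/5)/(3/2) = 0.9333 s
robot in T_r: 1.4000·0.0800 = 0.1120 m
robot covers 1.4000·0.9333 − ½·1.5000·0.9333² = 0.6533 m while stopping
human over T_r+T_s: 1.8000·(0.0800+0.9333) = 1.8240 m
residual clearance needed = 0.1200+0.0800+0.0250 = 0.2250 m
sum ≈ 0.1120+0.6533+1.8240+0.2250 ≈ 2.8143 m = S ✓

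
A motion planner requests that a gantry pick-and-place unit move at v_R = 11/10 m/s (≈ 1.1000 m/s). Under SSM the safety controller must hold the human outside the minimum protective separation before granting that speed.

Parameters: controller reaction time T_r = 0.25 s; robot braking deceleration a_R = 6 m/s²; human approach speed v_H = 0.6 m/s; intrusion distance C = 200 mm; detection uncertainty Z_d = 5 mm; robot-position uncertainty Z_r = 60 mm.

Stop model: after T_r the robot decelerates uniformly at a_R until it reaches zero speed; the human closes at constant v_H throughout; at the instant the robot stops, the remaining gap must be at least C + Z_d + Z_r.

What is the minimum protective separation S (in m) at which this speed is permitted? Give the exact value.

S_min = 1081/1200 m = 0.9008 m

T_s = v_R/a_R = (11/10)/6 = 0.1833 s
robot in T_r: 1.1000·0.2500 = 0.2750 m
robot under decel: 1.1000²/(2·6.0000) = 0.1008 m
human over T_r+T_s: 0.6000·(0.2500+0.1833) = 0.2600 m
residual clearance needed = 0.2000+0.0050+0.0600 = 0.2650 m
S_min ≈ 0.2750+0.1008+0.2600+0.2650  ⇒  S_min = 1081/1200 m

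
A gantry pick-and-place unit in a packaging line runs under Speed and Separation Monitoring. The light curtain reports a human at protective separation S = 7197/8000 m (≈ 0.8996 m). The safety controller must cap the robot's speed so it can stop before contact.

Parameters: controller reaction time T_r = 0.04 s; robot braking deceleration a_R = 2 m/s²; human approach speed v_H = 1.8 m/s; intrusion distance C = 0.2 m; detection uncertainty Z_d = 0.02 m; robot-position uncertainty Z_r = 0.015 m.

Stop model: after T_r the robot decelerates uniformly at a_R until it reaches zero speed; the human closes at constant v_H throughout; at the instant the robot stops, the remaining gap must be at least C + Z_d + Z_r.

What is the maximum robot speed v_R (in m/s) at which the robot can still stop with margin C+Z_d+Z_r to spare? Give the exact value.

quadratic (1/4)·v² + (47/50)·v + (-4741/8000) = 0
  disc = (47/50)² − 4·(1/4)·(-4741/8000) = 59049/40000 ; √disc = 243/200
  v_R = (−(47/50) + 243/200) / (2·(1/4)) = 11/20 m/s
check:
braking lasts T_s = (11/20)/2 = 0.2750 s
reaction-phase robot travel = 0.5500·0.0400 = 0.0220 m
robot covers 0.5500·0.2750 − ½·2.0000·0.2750² = 0.0756 m while stopping
human over T_r+T_s: 1.8000·(0.0400+0.2750) = 0.5670 m
C+Z_d+Z_r = 0.2000+0.0200+0.0150 = 0.2350 m
sum ≈ 0.0220+0.0756+0.5670+0.2350 ≈ 0.8996 m = S ✓

v_R_max = 11/20 m/s = 0.5500 m/s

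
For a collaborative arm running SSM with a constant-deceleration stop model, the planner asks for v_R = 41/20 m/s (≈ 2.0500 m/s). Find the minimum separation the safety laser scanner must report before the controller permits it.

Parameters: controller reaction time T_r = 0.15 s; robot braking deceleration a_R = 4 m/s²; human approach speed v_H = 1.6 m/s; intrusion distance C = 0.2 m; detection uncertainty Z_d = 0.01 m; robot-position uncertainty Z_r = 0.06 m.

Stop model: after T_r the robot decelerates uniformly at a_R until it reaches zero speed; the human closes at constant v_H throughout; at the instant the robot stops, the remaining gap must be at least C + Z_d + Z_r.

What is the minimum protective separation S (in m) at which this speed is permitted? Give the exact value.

S_min = 6921/3200 m = 2.1628 m

stop time T_s = (41/20)/4 = 0.5125 s
robot in T_r: 2.0500·0.1500 = 0.3075 m
robot covers 2.0500·0.5125 − ½·4.0000·0.5125² = 0.5253 m while stopping
human closes 1.6000·0.6625 = 1.0600 m
C+Z_d+Z_r = 0.2000+0.0100+0.0600 = 0.2700 m
S_min ≈ 0.3075+0.5253+1.0600+0.2700  ⇒  S_min = 6921/3200 m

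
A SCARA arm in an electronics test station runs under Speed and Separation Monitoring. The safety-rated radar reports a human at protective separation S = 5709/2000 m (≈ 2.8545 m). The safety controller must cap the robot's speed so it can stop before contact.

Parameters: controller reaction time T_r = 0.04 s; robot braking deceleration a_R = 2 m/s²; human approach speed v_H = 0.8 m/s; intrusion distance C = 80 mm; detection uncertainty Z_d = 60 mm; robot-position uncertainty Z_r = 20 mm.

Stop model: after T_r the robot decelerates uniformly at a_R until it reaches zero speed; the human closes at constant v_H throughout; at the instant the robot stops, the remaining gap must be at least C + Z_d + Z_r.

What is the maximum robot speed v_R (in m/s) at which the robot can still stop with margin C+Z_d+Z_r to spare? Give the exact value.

at the boundary: (1/4)·v² + (11/25)·v + (-213/80) = 0
  disc = (11/25)² − 4·(1/4)·(-213/80) = 28561/10000 ; √disc = 169/100
  v_R = (−(11/25) + 169/100) / (2·(1/4)) = 5/2 m/s
check:
braking lasts T_s = (5/2)/2 = 1.2500 s
robot in T_r: 2.5000·0.0400 = 0.1000 m
robot under decel: 2.5000²/(2·2.0000) = 1.5625 m
person approaches 0.8000·(0.0400+1.2500) = 1.0320 m
residual clearance needed = 0.0800+0.0600+0.0200 = 0.1600 m
sum ≈ 0.1000+1.5625+1.0320+0.1600 ≈ 2.8545 m = S ✓

v_R_max = 5/2 m/s = 2.5000 m/s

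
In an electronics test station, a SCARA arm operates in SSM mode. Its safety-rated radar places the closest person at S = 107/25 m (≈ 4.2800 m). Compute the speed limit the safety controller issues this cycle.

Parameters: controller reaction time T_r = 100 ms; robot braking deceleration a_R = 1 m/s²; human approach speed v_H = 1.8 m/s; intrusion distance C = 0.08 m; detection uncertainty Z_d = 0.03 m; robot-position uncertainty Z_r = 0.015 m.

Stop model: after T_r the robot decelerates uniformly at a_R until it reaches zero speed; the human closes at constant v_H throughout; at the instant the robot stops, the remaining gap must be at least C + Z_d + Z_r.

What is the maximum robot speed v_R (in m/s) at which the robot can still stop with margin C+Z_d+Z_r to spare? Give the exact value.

v_R_max = 3/2 m/s = 1.5000 m/s

quadratic (1/2)·v² + (19/10)·v + (-159/40) = 0
  disc = (19/10)² − 4·(1/2)·(-159/40) = 289/25 ; √disc = 17/5
  v_R = (−(19/10) + 17/5) / (2·(1/2)) = 3/2 m/s
check:
stop time T_s = (3/2)/1 = 1.5000 s
robot in T_r: 1.5000·0.1000 = 0.1500 m
robot covers 1.5000·1.5000 − ½·1.0000·1.5000² = 1.1250 m while stopping
human over T_r+T_s: 1.8000·(0.1000+1.5000) = 2.8800 m
C+Z_d+Z_r = 0.0800+0.0300+0.0150 = 0.1250 m
sum ≈ 0.1500+1.1250+2.8800+0.1250 ≈ 4.2800 m = S ✓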